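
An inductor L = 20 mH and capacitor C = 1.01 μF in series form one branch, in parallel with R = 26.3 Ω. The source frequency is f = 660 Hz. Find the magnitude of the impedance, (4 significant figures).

ω = 2πf = 4147 rad/s
X_L = ωL = 82.94 Ω
X_C = 1/(ωC) = 238.8 Ω
Branch 1: Z₁ = R = 26.30 Ω
Branch 2 (series LC): Z₂ = j(X_L − X_C) = −j155.8 Ω
Parallel: Z = Z₁Z₂/(Z₁+Z₂), |Z| = 25.93 Ω, ∠Z = -9.580°

25.93 Ω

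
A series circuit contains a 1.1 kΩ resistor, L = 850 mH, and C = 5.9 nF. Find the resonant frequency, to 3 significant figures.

ω₀ = 1/√(LC) = 1/√(0.85 × 5.9e-09) = 14120 rad/s
f₀ = ω₀/(2π) = 2.25 kHz

2.25 kHz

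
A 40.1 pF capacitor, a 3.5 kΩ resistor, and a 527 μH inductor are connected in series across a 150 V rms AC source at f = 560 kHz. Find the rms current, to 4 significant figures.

23.83 mA

ω = 2πf = 3.519e+06 rad/s
X_L = ωL = 1854 Ω
X_C = 1/(ωC) = 7087 Ω
Net reactance X = X_L − X_C = -5233 Ω
Z = 3500 − j5233 Ω
|Z| = √(3500² + 5233²) = 6296 Ω
I = V/|Z| = 150/6296 = 23.83 mA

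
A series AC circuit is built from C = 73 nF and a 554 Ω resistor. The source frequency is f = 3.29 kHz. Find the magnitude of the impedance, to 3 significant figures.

ω = 2πf = 20670 rad/s
X_C = 1/(ωC) = 663 Ω
Z = 554 − j663 Ω
|Z| = √(554² + 663²) = 864 Ω

864 Ω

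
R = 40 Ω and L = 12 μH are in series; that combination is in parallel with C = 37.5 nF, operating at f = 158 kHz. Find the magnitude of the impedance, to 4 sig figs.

ω = 2πf = 992700 rad/s
X_L = ωL = 11.91 Ω
X_C = 1/(ωC) = 26.86 Ω
Branch 1 (R+jX_L): Z₁ = 40.00 + j11.91 Ω, |Z₁| = 41.74 Ω
Branch 2 (−jX_C): Z₂ = −j26.86 Ω
Parallel: Z = Z₁Z₂/(Z₁+Z₂), |Z| = 26.25 Ω, ∠Z = -52.92°

26.25 Ω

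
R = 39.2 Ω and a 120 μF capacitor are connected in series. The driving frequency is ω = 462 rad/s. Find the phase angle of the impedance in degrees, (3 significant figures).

X_C = 1/(ωC) = 18.0 Ω
Z = 39.2 − j18.0 Ω
|Z| = √(39.2² + 18.0²) = 43.2 Ω
∠Z = arctan(-18.0/39.2) = -24.7°

-24.7°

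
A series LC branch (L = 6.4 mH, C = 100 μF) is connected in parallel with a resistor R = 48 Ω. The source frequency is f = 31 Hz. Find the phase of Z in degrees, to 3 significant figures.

-43.8°

ω = 2πf = 194.8 rad/s
X_L = ωL = 1.25 Ω
X_C = 1/(ωC) = 51.3 Ω
Branch 1: Z₁ = R = 48.0 Ω
Branch 2 (series LC): Z₂ = j(X_L − X_C) = −j50.1 Ω
Parallel: Z = Z₁Z₂/(Z₁+Z₂), |Z| = 34.7 Ω, ∠Z = -43.8°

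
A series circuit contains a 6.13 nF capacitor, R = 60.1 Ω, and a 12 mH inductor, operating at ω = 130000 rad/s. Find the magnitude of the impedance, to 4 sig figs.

X_L = ωL = 1560 Ω
X_C = 1/(ωC) = 1255 Ω
Net reactance X = X_L − X_C = 305.1 Ω
Z = 60.10 + j305.1 Ω
|Z| = √(60.10² + 305.1²) = 311.0 Ω

311.0 Ω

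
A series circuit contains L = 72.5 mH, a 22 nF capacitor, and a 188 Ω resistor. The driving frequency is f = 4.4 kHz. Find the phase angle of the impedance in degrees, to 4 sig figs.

62.44°

ω = 2πf = 27650 rad/s
X_L = ωL = 2004 Ω
X_C = 1/(ωC) = 1644 Ω
Net reactance X = X_L − X_C = 360.2 Ω
Z = 188.0 + j360.2 Ω
|Z| = √(188.0² + 360.2²) = 406.3 Ω
∠Z = arctan(360.2/188.0) = 62.44°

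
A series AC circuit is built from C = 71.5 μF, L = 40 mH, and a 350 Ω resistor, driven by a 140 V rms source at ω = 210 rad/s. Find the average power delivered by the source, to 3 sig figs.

X_L = ωL = 8.40 Ω
X_C = 1/(ωC) = 66.6 Ω
Net reactance X = X_L − X_C = -58.2 Ω
Z = 350 − j58.2 Ω
|Z| = √(350² + 58.2²) = 355 Ω
∠Z = arctan(-58.2/350) = -9.44°
I = V/|Z| = 395 mA
P = VI cos φ = 140 × 0.395 × cos(-9.44°) = 54.5 W

54.5 W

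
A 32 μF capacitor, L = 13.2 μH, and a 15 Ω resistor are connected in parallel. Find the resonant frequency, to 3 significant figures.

7.74 kHz

ω₀ = 1/√(LC) = 1/√(1.32e-05 × 3.2e-05) = 48660 rad/s
f₀ = ω₀/(2π) = 7.74 kHz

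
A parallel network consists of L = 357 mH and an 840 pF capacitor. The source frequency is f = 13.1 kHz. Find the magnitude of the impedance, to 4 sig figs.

28480 Ω

ω = 2πf = 82310 rad/s
X_L = ωL = 29380 Ω
X_C = 1/(ωC) = 14460 Ω
Parallel: admittances add. Y = 1/(jωL) + jωC
Y = (0 + j3.511e-05) S
|Y| = 3.511e-05 S → |Z| = 1/|Y| = 28480 Ω, ∠Z = −∠Y = -90.00°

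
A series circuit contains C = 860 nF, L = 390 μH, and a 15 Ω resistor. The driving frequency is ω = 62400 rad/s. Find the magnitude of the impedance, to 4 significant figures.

X_L = ωL = 24.34 Ω
X_C = 1/(ωC) = 18.63 Ω
Net reactance X = X_L − X_C = 5.702 Ω
Z = 15.00 + j5.702 Ω
|Z| = √(15.00² + 5.702²) = 16.05 Ω

16.05 Ω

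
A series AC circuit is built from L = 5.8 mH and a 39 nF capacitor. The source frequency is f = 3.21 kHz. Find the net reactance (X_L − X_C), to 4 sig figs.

-1154 Ω

ω = 2πf = 20170 rad/s
X_L = ωL = 117.0 Ω
X_C = 1/(ωC) = 1271 Ω
X = 117.0 − 1271 = -1154 Ω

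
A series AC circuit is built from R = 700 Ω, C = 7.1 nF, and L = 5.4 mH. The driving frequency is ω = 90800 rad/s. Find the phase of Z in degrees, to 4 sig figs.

-56.58°

X_L = ωL = 490.3 Ω
X_C = 1/(ωC) = 1551 Ω
Net reactance X = X_L − X_C = -1061 Ω
Z = 700.0 − j1061 Ω
|Z| = √(700.0² + 1061²) = 1271 Ω
∠Z = arctan(-1061/700.0) = -56.58°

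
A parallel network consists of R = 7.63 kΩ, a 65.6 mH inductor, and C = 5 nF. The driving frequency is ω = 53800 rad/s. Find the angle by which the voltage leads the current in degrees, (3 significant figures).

X_L = ωL = 3530 Ω
X_C = 1/(ωC) = 3720 Ω
Parallel: admittances add. Y = 1/R + 1/(jωL) + jωC
Y = (0.000131 − j1.43e-05) S
|Y| = 0.000132 S → |Z| = 1/|Y| = 7580 Ω, ∠Z = −∠Y = 6.25°

6.25°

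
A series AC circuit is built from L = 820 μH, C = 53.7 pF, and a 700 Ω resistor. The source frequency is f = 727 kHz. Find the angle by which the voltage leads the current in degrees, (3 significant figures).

ω = 2πf = 4.568e+06 rad/s
X_L = ωL = 3750 Ω
X_C = 1/(ωC) = 4080 Ω
Net reactance X = X_L − X_C = -331 Ω
Z = 700 − j331 Ω
|Z| = √(700² + 331²) = 774 Ω
∠Z = arctan(-331/700) = -25.3°

-25.3°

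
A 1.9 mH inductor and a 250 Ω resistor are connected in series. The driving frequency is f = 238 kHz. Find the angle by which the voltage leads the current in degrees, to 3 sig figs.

85.0°

ω = 2πf = 1.495e+06 rad/s
X_L = ωL = 2840 Ω
Z = 250 + j2840 Ω
|Z| = √(250² + 2840²) = 2850 Ω
∠Z = arctan(2840/250) = 85.0°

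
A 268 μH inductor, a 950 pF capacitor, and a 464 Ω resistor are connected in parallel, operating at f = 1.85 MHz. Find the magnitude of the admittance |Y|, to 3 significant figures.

10.9 mS

ω = 2πf = 1.162e+07 rad/s
X_L = ωL = 3120 Ω
X_C = 1/(ωC) = 90.6 Ω
Parallel: admittances add. Y = 1/R + 1/(jωL) + jωC
Y = (0.00216 + j0.0107) S
|Y| = 0.0109 S → |Z| = 1/|Y| = 91.4 Ω, ∠Z = −∠Y = -78.6°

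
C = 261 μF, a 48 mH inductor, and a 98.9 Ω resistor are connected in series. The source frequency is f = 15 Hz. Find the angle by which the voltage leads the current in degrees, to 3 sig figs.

ω = 2πf = 94.25 rad/s
X_L = ωL = 4.52 Ω
X_C = 1/(ωC) = 40.7 Ω
Net reactance X = X_L − X_C = -36.1 Ω
Z = 98.9 − j36.1 Ω
|Z| = √(98.9² + 36.1²) = 105 Ω
∠Z = arctan(-36.1/98.9) = -20.1°

-20.1°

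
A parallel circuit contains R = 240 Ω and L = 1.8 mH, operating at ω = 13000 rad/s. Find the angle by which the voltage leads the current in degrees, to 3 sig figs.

84.4°

X_L = ωL = 23.4 Ω
Parallel: admittances add. Y = 1/R + 1/(jωL)
Y = (0.00417 − j0.0427) S
|Y| = 0.0429 S → |Z| = 1/|Y| = 23.3 Ω, ∠Z = −∠Y = 84.4°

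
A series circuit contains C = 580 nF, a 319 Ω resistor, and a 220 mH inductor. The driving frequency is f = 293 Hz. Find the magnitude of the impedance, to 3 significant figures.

620 Ω

ω = 2πf = 1841 rad/s
X_L = ωL = 405 Ω
X_C = 1/(ωC) = 937 Ω
Net reactance X = X_L − X_C = -532 Ω
Z = 319 − j532 Ω
|Z| = √(319² + 532²) = 620 Ω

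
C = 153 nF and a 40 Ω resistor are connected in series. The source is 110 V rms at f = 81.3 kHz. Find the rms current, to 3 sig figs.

2.62 A

ω = 2πf = 510800 rad/s
X_C = 1/(ωC) = 12.8 Ω
Z = 40.0 − j12.8 Ω
|Z| = √(40.0² + 12.8²) = 42.0 Ω
I = V/|Z| = 110/42.0 = 2.62 A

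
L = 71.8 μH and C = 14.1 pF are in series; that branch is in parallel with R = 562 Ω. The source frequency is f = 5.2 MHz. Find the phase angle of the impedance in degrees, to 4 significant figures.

72.69°

ω = 2πf = 3.267e+07 rad/s
X_L = ωL = 2346 Ω
X_C = 1/(ωC) = 2171 Ω
Branch 1: Z₁ = R = 562.0 Ω
Branch 2 (series LC): Z₂ = j(X_L − X_C) = j175.2 Ω
Parallel: Z = Z₁Z₂/(Z₁+Z₂), |Z| = 167.3 Ω, ∠Z = 72.69°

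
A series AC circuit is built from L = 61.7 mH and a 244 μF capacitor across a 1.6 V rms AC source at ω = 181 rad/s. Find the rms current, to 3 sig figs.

X_L = ωL = 11.2 Ω
X_C = 1/(ωC) = 22.6 Ω
Net reactance X = X_L − X_C = -11.5 Ω
Z = − j11.5 Ω
|Z| = √(0² + 11.5²) = 11.5 Ω
I = V/|Z| = 1.6/11.5 = 139 mA

139 mA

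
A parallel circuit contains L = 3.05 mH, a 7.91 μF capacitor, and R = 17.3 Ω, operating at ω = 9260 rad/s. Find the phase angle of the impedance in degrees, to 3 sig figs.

X_L = ωL = 28.2 Ω
X_C = 1/(ωC) = 13.7 Ω
Parallel: admittances add. Y = 1/R + 1/(jωL) + jωC
Y = (0.0578 + j0.0378) S
|Y| = 0.0691 S → |Z| = 1/|Y| = 14.5 Ω, ∠Z = −∠Y = -33.2°

-33.2°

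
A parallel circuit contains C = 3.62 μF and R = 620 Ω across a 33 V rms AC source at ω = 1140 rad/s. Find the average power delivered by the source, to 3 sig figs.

X_C = 1/(ωC) = 242 Ω
Parallel: admittances add. Y = 1/R + jωC
Y = (0.00161 + j0.00413) S
|Y| = 0.00443 S → |Z| = 1/|Y| = 226 Ω, ∠Z = −∠Y = -68.7°
I = V/|Z| = 146 mA
P = VI cos φ = 33 × 0.146 × cos(-68.7°) = 1.76 W

1.76 W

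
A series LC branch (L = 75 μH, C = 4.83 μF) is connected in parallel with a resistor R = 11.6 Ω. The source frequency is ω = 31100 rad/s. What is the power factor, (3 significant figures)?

0.349

X_L = ωL = 2.33 Ω
X_C = 1/(ωC) = 6.66 Ω
Branch 1: Z₁ = R = 11.6 Ω
Branch 2 (series LC): Z₂ = j(X_L − X_C) = −j4.32 Ω
Parallel: Z = Z₁Z₂/(Z₁+Z₂), |Z| = 4.05 Ω, ∠Z = -69.6°
cos φ = cos(-69.6°) = 0.349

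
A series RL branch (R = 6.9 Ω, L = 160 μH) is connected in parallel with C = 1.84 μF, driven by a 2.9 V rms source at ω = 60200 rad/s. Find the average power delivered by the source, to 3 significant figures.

X_L = ωL = 9.63 Ω
X_C = 1/(ωC) = 9.03 Ω
Branch 1 (R+jX_L): Z₁ = 6.90 + j9.63 Ω, |Z₁| = 11.8 Ω
Branch 2 (−jX_C): Z₂ = −j9.03 Ω
Parallel: Z = Z₁Z₂/(Z₁+Z₂), |Z| = 15.4 Ω, ∠Z = -40.6°
I = V/|Z| = 188 mA
P = VI cos φ = 2.9 × 0.188 × cos(-40.6°) = 413 mW

413 mW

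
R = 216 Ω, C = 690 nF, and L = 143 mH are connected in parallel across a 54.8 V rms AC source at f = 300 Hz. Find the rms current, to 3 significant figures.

ω = 2πf = 1885 rad/s
X_L = ωL = 270 Ω
X_C = 1/(ωC) = 769 Ω
Parallel: admittances add. Y = 1/R + 1/(jωL) + jωC
Y = (0.00463 − j0.00241) S
|Y| = 0.00522 S → |Z| = 1/|Y| = 192 Ω, ∠Z = −∠Y = 27.5°
I = V/|Z| = 54.8/192 = 286 mA

286 mA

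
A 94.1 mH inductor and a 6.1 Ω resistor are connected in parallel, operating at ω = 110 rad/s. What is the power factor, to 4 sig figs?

X_L = ωL = 10.35 Ω
Parallel: admittances add. Y = 1/R + 1/(jωL)
Y = (0.1639 − j0.09661) S
|Y| = 0.1903 S → |Z| = 1/|Y| = 5.255 Ω, ∠Z = −∠Y = 30.51°
cos φ = cos(30.51°) = 0.8615

0.8615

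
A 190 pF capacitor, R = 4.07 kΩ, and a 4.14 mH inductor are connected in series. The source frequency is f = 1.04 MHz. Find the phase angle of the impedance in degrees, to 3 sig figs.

81.2°

ω = 2πf = 6.535e+06 rad/s
X_L = ωL = 27100 Ω
X_C = 1/(ωC) = 805 Ω
Net reactance X = X_L − X_C = 26200 Ω
Z = 4070 + j26200 Ω
|Z| = √(4070² + 26200²) = 26600 Ω
∠Z = arctan(26200/4070) = 81.2°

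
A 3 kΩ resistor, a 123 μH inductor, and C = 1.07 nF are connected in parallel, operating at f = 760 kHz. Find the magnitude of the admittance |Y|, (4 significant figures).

3.423 mS

ω = 2πf = 4.775e+06 rad/s
X_L = ωL = 587.4 Ω
X_C = 1/(ωC) = 195.7 Ω
Parallel: admittances add. Y = 1/R + 1/(jωL) + jωC
Y = (0.0003333 + j0.003407) S
|Y| = 0.003423 S → |Z| = 1/|Y| = 292.1 Ω, ∠Z = −∠Y = -84.41°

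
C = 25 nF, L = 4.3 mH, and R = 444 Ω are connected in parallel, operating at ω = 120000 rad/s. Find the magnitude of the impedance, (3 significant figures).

402 Ω

X_L = ωL = 516 Ω
X_C = 1/(ωC) = 333 Ω
Parallel: admittances add. Y = 1/R + 1/(jωL) + jωC
Y = (0.00225 + j0.00106) S
|Y| = 0.00249 S → |Z| = 1/|Y| = 402 Ω, ∠Z = −∠Y = -25.2°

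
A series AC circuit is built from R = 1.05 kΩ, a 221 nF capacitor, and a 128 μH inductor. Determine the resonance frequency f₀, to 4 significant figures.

ω₀ = 1/√(LC) = 1/√(0.000128 × 2.21e-07) = 188000 rad/s
f₀ = ω₀/(2π) = 29.92 kHz

29.92 kHz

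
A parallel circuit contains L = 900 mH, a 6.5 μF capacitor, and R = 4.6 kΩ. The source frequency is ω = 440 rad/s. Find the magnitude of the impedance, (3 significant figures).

2510 Ω

X_L = ωL = 396 Ω
X_C = 1/(ωC) = 350 Ω
Parallel: admittances add. Y = 1/R + 1/(jωL) + jωC
Y = (0.000217 + j0.000335) S
|Y| = 0.000399 S → |Z| = 1/|Y| = 2510 Ω, ∠Z = −∠Y = -57.0°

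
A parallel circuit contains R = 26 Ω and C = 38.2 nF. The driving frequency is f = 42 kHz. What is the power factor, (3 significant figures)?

0.967

ω = 2πf = 263900 rad/s
X_C = 1/(ωC) = 99.2 Ω
Parallel: admittances add. Y = 1/R + jωC
Y = (0.0385 + j0.0101) S
|Y| = 0.0398 S → |Z| = 1/|Y| = 25.2 Ω, ∠Z = −∠Y = -14.7°
cos φ = cos(-14.7°) = 0.967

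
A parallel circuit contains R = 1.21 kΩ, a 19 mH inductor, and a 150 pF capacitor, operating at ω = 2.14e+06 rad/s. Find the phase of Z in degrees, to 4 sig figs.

X_L = ωL = 40660 Ω
X_C = 1/(ωC) = 3115 Ω
Parallel: admittances add. Y = 1/R + 1/(jωL) + jωC
Y = (0.0008264 + j0.0002964) S
|Y| = 0.0008780 S → |Z| = 1/|Y| = 1139 Ω, ∠Z = −∠Y = -19.73°

-19.73°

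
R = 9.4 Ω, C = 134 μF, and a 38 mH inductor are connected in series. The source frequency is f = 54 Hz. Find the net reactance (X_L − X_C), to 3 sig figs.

ω = 2πf = 339.3 rad/s
X_L = ωL = 12.9 Ω
X_C = 1/(ωC) = 22.0 Ω
X = 12.9 − 22.0 = -9.10 Ω

-9.10 Ω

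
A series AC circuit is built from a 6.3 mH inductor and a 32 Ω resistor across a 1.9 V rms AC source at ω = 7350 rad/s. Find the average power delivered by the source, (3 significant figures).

X_L = ωL = 46.3 Ω
Z = 32.0 + j46.3 Ω
|Z| = √(32.0² + 46.3²) = 56.3 Ω
∠Z = arctan(46.3/32.0) = 55.4°
I = V/|Z| = 33.8 mA
P = VI cos φ = 1.9 × 0.0338 × cos(55.4°) = 36.5 mW

36.5 mW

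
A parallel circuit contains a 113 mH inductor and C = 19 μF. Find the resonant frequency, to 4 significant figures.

ω₀ = 1/√(LC) = 1/√(0.113 × 1.9e-05) = 682.5 rad/s
f₀ = ω₀/(2π) = 108.6 Hz

108.6 Hz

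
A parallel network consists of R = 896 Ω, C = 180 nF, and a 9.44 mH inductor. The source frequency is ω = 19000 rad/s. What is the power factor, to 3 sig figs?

X_L = ωL = 179 Ω
X_C = 1/(ωC) = 292 Ω
Parallel: admittances add. Y = 1/R + 1/(jωL) + jωC
Y = (0.00112 − j0.00216) S
|Y| = 0.00243 S → |Z| = 1/|Y| = 412 Ω, ∠Z = −∠Y = 62.6°
cos φ = cos(62.6°) = 0.460

0.460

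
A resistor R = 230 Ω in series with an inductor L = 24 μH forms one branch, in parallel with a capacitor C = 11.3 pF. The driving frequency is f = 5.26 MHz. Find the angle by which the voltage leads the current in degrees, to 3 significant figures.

ω = 2πf = 3.305e+07 rad/s
X_L = ωL = 793 Ω
X_C = 1/(ωC) = 2680 Ω
Branch 1 (R+jX_L): Z₁ = 230 + j793 Ω, |Z₁| = 826 Ω
Branch 2 (−jX_C): Z₂ = −j2680 Ω
Parallel: Z = Z₁Z₂/(Z₁+Z₂), |Z| = 1160 Ω, ∠Z = 66.9°

66.9°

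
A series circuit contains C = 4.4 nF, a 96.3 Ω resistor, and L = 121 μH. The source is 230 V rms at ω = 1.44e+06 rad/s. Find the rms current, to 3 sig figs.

2.35 A

X_L = ωL = 174 Ω
X_C = 1/(ωC) = 158 Ω
Net reactance X = X_L − X_C = 16.4 Ω
Z = 96.3 + j16.4 Ω
|Z| = √(96.3² + 16.4²) = 97.7 Ω
I = V/|Z| = 230/97.7 = 2.35 A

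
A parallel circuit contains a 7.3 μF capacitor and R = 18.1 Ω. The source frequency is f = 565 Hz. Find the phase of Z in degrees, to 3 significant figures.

-25.1°

ω = 2πf = 3550 rad/s
X_C = 1/(ωC) = 38.6 Ω
Parallel: admittances add. Y = 1/R + jωC
Y = (0.0552 + j0.0259) S
|Y| = 0.0610 S → |Z| = 1/|Y| = 16.4 Ω, ∠Z = −∠Y = -25.1°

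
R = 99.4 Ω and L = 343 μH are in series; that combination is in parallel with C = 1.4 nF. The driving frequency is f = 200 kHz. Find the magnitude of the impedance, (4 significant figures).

1483 Ω

ω = 2πf = 1.257e+06 rad/s
X_L = ωL = 431.0 Ω
X_C = 1/(ωC) = 568.4 Ω
Branch 1 (R+jX_L): Z₁ = 99.40 + j431.0 Ω, |Z₁| = 442.3 Ω
Branch 2 (−jX_C): Z₂ = −j568.4 Ω
Parallel: Z = Z₁Z₂/(Z₁+Z₂), |Z| = 1483 Ω, ∠Z = 41.13°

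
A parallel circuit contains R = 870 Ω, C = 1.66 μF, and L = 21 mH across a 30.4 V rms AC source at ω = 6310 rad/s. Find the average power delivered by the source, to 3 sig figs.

1.06 W

X_L = ωL = 133 Ω
X_C = 1/(ωC) = 95.5 Ω
Parallel: admittances add. Y = 1/R + 1/(jωL) + jωC
Y = (0.00115 + j0.00293) S
|Y| = 0.00315 S → |Z| = 1/|Y| = 318 Ω, ∠Z = −∠Y = -68.6°
I = V/|Z| = 95.6 mA
P = VI cos φ = 30.4 × 0.0956 × cos(-68.6°) = 1.06 W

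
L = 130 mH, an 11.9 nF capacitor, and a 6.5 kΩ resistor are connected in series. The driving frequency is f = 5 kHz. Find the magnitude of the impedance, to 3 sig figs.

6650 Ω

ω = 2πf = 31420 rad/s
X_L = ωL = 4080 Ω
X_C = 1/(ωC) = 2670 Ω
Net reactance X = X_L − X_C = 1410 Ω
Z = 6500 + j1410 Ω
|Z| = √(6500² + 1410²) = 6650 Ω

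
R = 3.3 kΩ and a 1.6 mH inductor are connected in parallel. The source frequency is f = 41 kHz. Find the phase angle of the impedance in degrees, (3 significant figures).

82.9°

ω = 2πf = 257600 rad/s
X_L = ωL = 412 Ω
Parallel: admittances add. Y = 1/R + 1/(jωL)
Y = (0.000303 − j0.00243) S
|Y| = 0.00244 S → |Z| = 1/|Y| = 409 Ω, ∠Z = −∠Y = 82.9°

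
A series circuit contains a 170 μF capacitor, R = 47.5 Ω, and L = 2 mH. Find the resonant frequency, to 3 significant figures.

273 Hz

ω₀ = 1/√(LC) = 1/√(0.002 × 0.00017) = 1715 rad/s
f₀ = ω₀/(2π) = 273 Hz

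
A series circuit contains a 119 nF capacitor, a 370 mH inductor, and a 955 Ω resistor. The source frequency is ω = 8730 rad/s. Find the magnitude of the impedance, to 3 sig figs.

X_L = ωL = 3230 Ω
X_C = 1/(ωC) = 963 Ω
Net reactance X = X_L − X_C = 2270 Ω
Z = 955 + j2270 Ω
|Z| = √(955² + 2270²) = 2460 Ω

2460 Ω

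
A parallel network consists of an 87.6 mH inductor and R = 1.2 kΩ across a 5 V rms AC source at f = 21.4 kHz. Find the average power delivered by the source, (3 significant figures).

ω = 2πf = 134500 rad/s
X_L = ωL = 11800 Ω
Parallel: admittances add. Y = 1/R + 1/(jωL)
Y = (0.000833 − j8.49e-05) S
|Y| = 0.000838 S → |Z| = 1/|Y| = 1190 Ω, ∠Z = −∠Y = 5.82°
I = V/|Z| = 4.19 mA
P = VI cos φ = 5 × 0.00419 × cos(5.82°) = 20.8 mW

20.8 mW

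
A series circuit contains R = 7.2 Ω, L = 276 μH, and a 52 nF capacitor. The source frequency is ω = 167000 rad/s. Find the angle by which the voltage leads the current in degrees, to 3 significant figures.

X_L = ωL = 46.1 Ω
X_C = 1/(ωC) = 115 Ω
Net reactance X = X_L − X_C = -69.1 Ω
Z = 7.20 − j69.1 Ω
|Z| = √(7.20² + 69.1²) = 69.4 Ω
∠Z = arctan(-69.1/7.20) = -84.0°

-84.0°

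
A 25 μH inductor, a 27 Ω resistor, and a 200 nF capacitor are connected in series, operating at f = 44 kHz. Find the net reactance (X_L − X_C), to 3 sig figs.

-11.2 Ω

ω = 2πf = 276500 rad/s
X_L = ωL = 6.91 Ω
X_C = 1/(ωC) = 18.1 Ω
X = 6.91 − 18.1 = -11.2 Ω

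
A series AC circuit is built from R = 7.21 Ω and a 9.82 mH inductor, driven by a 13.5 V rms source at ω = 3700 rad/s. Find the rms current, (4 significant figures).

364.4 mA

X_L = ωL = 36.33 Ω
Z = 7.210 + j36.33 Ω
|Z| = √(7.210² + 36.33²) = 37.04 Ω
I = V/|Z| = 13.5/37.04 = 364.4 mA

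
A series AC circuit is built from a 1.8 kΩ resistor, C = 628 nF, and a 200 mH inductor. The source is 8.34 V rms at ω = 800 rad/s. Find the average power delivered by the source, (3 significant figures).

X_L = ωL = 160 Ω
X_C = 1/(ωC) = 1990 Ω
Net reactance X = X_L − X_C = -1830 Ω
Z = 1800 − j1830 Ω
|Z| = √(1800² + 1830²) = 2570 Ω
∠Z = arctan(-1830/1800) = -45.5°
I = V/|Z| = 3.25 mA
P = VI cos φ = 8.34 × 0.00325 × cos(-45.5°) = 19.0 mW

19.0 mW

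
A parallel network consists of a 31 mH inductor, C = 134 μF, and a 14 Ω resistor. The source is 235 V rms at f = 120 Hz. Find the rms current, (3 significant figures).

21.7 A

ω = 2πf = 754.0 rad/s
X_L = ωL = 23.4 Ω
X_C = 1/(ωC) = 9.90 Ω
Parallel: admittances add. Y = 1/R + 1/(jωL) + jωC
Y = (0.0714 + j0.0583) S
|Y| = 0.0922 S → |Z| = 1/|Y| = 10.8 Ω, ∠Z = −∠Y = -39.2°
I = V/|Z| = 235/10.8 = 21.7 A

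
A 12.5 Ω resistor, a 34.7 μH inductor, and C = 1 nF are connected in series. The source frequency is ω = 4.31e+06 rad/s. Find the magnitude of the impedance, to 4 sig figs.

83.40 Ω

X_L = ωL = 149.6 Ω
X_C = 1/(ωC) = 232.0 Ω
Net reactance X = X_L − X_C = -82.46 Ω
Z = 12.50 − j82.46 Ω
|Z| = √(12.50² + 82.46²) = 83.40 Ω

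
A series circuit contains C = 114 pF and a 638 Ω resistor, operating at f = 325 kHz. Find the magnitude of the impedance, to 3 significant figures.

ω = 2πf = 2.042e+06 rad/s
X_C = 1/(ωC) = 4300 Ω
Z = 638 − j4300 Ω
|Z| = √(638² + 4300²) = 4340 Ω

4340 Ω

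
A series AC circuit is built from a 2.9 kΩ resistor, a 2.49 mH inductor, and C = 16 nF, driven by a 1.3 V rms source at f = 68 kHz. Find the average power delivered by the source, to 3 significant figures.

ω = 2πf = 427300 rad/s
X_L = ωL = 1060 Ω
X_C = 1/(ωC) = 146 Ω
Net reactance X = X_L − X_C = 918 Ω
Z = 2900 + j918 Ω
|Z| = √(2900² + 918²) = 3040 Ω
∠Z = arctan(918/2900) = 17.6°
I = V/|Z| = 427 μA
P = VI cos φ = 1.3 × 0.000427 × cos(17.6°) = 530 μW

530 μW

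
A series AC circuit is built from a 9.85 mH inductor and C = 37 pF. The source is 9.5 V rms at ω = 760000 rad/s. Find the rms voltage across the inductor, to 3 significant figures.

X_L = ωL = 7490 Ω
X_C = 1/(ωC) = 35600 Ω
Net reactance X = X_L − X_C = -28100 Ω
Z = − j28100 Ω
|Z| = √(0² + 28100²) = 28100 Ω
I = V/|Z| = 338 μA
V_L = I·|Z_L| = 0.000338 × 7490 = 2.53 V

2.53 V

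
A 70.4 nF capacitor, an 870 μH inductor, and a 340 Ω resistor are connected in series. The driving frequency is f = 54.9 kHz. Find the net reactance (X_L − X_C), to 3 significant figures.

ω = 2πf = 344900 rad/s
X_L = ωL = 300 Ω
X_C = 1/(ωC) = 41.2 Ω
X = 300 − 41.2 = 259 Ω

259 Ω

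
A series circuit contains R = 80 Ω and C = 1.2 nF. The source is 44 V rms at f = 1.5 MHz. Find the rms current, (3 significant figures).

ω = 2πf = 9.425e+06 rad/s
X_C = 1/(ωC) = 88.4 Ω
Z = 80.0 − j88.4 Ω
|Z| = √(80.0² + 88.4²) = 119 Ω
I = V/|Z| = 44/119 = 369 mA

369 mA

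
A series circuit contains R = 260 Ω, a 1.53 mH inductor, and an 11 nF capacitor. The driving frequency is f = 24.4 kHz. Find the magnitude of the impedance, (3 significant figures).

ω = 2πf = 153300 rad/s
X_L = ωL = 235 Ω
X_C = 1/(ωC) = 593 Ω
Net reactance X = X_L − X_C = -358 Ω
Z = 260 − j358 Ω
|Z| = √(260² + 358²) = 443 Ω

443 Ω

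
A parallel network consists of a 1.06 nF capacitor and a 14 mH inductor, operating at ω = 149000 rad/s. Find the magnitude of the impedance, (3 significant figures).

X_L = ωL = 2090 Ω
X_C = 1/(ωC) = 6330 Ω
Parallel: admittances add. Y = 1/(jωL) + jωC
Y = (0 − j0.000321) S
|Y| = 0.000321 S → |Z| = 1/|Y| = 3110 Ω, ∠Z = −∠Y = 90.0°

3110 Ω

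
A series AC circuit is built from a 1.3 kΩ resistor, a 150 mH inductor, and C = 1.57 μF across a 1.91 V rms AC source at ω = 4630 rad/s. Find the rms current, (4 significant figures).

1.351 mA

X_L = ωL = 694.5 Ω
X_C = 1/(ωC) = 137.6 Ω
Net reactance X = X_L − X_C = 556.9 Ω
Z = 1300 + j556.9 Ω
|Z| = √(1300² + 556.9²) = 1414 Ω
I = V/|Z| = 1.91/1414 = 1.351 mA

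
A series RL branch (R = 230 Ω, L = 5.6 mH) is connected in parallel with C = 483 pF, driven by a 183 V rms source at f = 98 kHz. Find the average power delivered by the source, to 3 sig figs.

ω = 2πf = 615800 rad/s
X_L = ωL = 3450 Ω
X_C = 1/(ωC) = 3360 Ω
Branch 1 (R+jX_L): Z₁ = 230 + j3450 Ω, |Z₁| = 3460 Ω
Branch 2 (−jX_C): Z₂ = −j3360 Ω
Parallel: Z = Z₁Z₂/(Z₁+Z₂), |Z| = 47300 Ω, ∠Z = -24.3°
I = V/|Z| = 3.87 mA
P = VI cos φ = 183 × 0.00387 × cos(-24.3°) = 645 mW

645 mW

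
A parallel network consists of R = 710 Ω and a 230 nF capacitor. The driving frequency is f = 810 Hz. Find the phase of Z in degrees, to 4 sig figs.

ω = 2πf = 5089 rad/s
X_C = 1/(ωC) = 854.3 Ω
Parallel: admittances add. Y = 1/R + jωC
Y = (0.001408 + j0.001171) S
|Y| = 0.001831 S → |Z| = 1/|Y| = 546.0 Ω, ∠Z = −∠Y = -39.73°

-39.73°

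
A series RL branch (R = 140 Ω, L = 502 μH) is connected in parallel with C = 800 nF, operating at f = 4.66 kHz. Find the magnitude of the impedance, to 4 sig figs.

ω = 2πf = 29280 rad/s
X_L = ωL = 14.70 Ω
X_C = 1/(ωC) = 42.69 Ω
Branch 1 (R+jX_L): Z₁ = 140.0 + j14.70 Ω, |Z₁| = 140.8 Ω
Branch 2 (−jX_C): Z₂ = −j42.69 Ω
Parallel: Z = Z₁Z₂/(Z₁+Z₂), |Z| = 42.09 Ω, ∠Z = -72.70°

42.09 Ω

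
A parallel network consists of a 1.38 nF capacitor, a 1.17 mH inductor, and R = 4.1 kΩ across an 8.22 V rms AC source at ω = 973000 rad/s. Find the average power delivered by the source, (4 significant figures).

16.48 mW

X_L = ωL = 1138 Ω
X_C = 1/(ωC) = 744.7 Ω
Parallel: admittances add. Y = 1/R + 1/(jωL) + jωC
Y = (0.0002439 + j0.0004643) S
|Y| = 0.0005245 S → |Z| = 1/|Y| = 1907 Ω, ∠Z = −∠Y = -62.29°
I = V/|Z| = 4.311 mA
P = VI cos φ = 8.22 × 0.004311 × cos(-62.29°) = 16.48 mW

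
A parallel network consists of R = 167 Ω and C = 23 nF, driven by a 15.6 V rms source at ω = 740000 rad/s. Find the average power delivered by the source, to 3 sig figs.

1.46 W

X_C = 1/(ωC) = 58.8 Ω
Parallel: admittances add. Y = 1/R + jωC
Y = (0.00599 + j0.0170) S
|Y| = 0.0180 S → |Z| = 1/|Y| = 55.4 Ω, ∠Z = −∠Y = -70.6°
I = V/|Z| = 281 mA
P = VI cos φ = 15.6 × 0.281 × cos(-70.6°) = 1.46 W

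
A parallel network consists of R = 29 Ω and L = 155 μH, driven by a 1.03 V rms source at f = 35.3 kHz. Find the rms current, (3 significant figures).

ω = 2πf = 221800 rad/s
X_L = ωL = 34.4 Ω
Parallel: admittances add. Y = 1/R + 1/(jωL)
Y = (0.0345 − j0.0291) S
|Y| = 0.0451 S → |Z| = 1/|Y| = 22.2 Ω, ∠Z = −∠Y = 40.1°
I = V/|Z| = 1.03/22.2 = 46.5 mA

46.5 mA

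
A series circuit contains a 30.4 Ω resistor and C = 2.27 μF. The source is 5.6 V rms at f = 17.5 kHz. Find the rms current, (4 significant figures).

182.6 mA

ω = 2πf = 110000 rad/s
X_C = 1/(ωC) = 4.006 Ω
Z = 30.40 − j4.006 Ω
|Z| = √(30.40² + 4.006²) = 30.66 Ω
I = V/|Z| = 5.6/30.66 = 182.6 mA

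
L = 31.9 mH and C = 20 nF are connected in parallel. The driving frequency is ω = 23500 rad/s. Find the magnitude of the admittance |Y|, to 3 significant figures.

X_L = ωL = 750 Ω
X_C = 1/(ωC) = 2130 Ω
Parallel: admittances add. Y = 1/(jωL) + jωC
Y = (0 − j0.000864) S
|Y| = 0.000864 S → |Z| = 1/|Y| = 1160 Ω, ∠Z = −∠Y = 90.0°

864 μS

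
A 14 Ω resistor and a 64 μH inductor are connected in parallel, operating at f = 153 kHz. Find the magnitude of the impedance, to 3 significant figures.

13.7 Ω

ω = 2πf = 961300 rad/s
X_L = ωL = 61.5 Ω
Parallel: admittances add. Y = 1/R + 1/(jωL)
Y = (0.0714 − j0.0163) S
|Y| = 0.0733 S → |Z| = 1/|Y| = 13.7 Ω, ∠Z = −∠Y = 12.8°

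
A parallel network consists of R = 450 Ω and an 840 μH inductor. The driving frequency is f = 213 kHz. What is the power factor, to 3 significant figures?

0.928

ω = 2πf = 1.338e+06 rad/s
X_L = ωL = 1120 Ω
Parallel: admittances add. Y = 1/R + 1/(jωL)
Y = (0.00222 − j0.000890) S
|Y| = 0.00239 S → |Z| = 1/|Y| = 418 Ω, ∠Z = −∠Y = 21.8°
cos φ = cos(21.8°) = 0.928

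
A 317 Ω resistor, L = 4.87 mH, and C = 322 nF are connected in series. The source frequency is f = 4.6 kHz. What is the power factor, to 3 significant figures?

ω = 2πf = 28900 rad/s
X_L = ωL = 141 Ω
X_C = 1/(ωC) = 107 Ω
Net reactance X = X_L − X_C = 33.3 Ω
Z = 317 + j33.3 Ω
|Z| = √(317² + 33.3²) = 319 Ω
∠Z = arctan(33.3/317) = 6.00°
cos φ = cos(6.00°) = 0.995

0.995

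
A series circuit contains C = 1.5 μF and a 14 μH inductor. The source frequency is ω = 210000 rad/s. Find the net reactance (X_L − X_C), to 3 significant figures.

X_L = ωL = 2.94 Ω
X_C = 1/(ωC) = 3.17 Ω
X = 2.94 − 3.17 = -0.235 Ω

-0.235 Ω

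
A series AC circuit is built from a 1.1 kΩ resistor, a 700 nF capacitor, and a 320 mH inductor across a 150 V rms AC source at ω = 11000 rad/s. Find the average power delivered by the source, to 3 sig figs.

X_L = ωL = 3520 Ω
X_C = 1/(ωC) = 130 Ω
Net reactance X = X_L − X_C = 3390 Ω
Z = 1100 + j3390 Ω
|Z| = √(1100² + 3390²) = 3560 Ω
∠Z = arctan(3390/1100) = 72.0°
I = V/|Z| = 42.1 mA
P = VI cos φ = 150 × 0.0421 × cos(72.0°) = 1.95 W

1.95 W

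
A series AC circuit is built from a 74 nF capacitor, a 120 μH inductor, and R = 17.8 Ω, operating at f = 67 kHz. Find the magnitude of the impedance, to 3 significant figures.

ω = 2πf = 421000 rad/s
X_L = ωL = 50.5 Ω
X_C = 1/(ωC) = 32.1 Ω
Net reactance X = X_L − X_C = 18.4 Ω
Z = 17.8 + j18.4 Ω
|Z| = √(17.8² + 18.4²) = 25.6 Ω

25.6 Ω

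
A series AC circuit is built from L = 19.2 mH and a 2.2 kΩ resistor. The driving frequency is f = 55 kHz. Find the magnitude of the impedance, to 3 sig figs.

6990 Ω

ω = 2πf = 345600 rad/s
X_L = ωL = 6640 Ω
Z = 2200 + j6640 Ω
|Z| = √(2200² + 6640²) = 6990 Ω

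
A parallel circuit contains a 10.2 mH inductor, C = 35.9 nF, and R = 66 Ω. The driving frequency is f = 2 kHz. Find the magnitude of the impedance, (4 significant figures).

ω = 2πf = 12570 rad/s
X_L = ωL = 128.2 Ω
X_C = 1/(ωC) = 2217 Ω
Parallel: admittances add. Y = 1/R + 1/(jωL) + jωC
Y = (0.01515 − j0.007351) S
|Y| = 0.01684 S → |Z| = 1/|Y| = 59.38 Ω, ∠Z = −∠Y = 25.88°

59.38 Ω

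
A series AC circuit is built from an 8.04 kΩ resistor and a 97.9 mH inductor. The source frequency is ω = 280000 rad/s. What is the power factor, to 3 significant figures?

X_L = ωL = 27400 Ω
Z = 8040 + j27400 Ω
|Z| = √(8040² + 27400²) = 28600 Ω
∠Z = arctan(27400/8040) = 73.7°
cos φ = cos(73.7°) = 0.281

0.281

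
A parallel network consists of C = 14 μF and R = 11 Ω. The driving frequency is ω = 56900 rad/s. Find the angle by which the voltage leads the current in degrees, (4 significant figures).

X_C = 1/(ωC) = 1.255 Ω
Parallel: admittances add. Y = 1/R + jωC
Y = (0.09091 + j0.7966) S
|Y| = 0.8018 S → |Z| = 1/|Y| = 1.247 Ω, ∠Z = −∠Y = -83.49°

-83.49°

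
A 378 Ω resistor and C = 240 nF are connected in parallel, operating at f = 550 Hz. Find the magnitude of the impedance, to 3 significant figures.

ω = 2πf = 3456 rad/s
X_C = 1/(ωC) = 1210 Ω
Parallel: admittances add. Y = 1/R + jωC
Y = (0.00265 + j0.000829) S
|Y| = 0.00277 S → |Z| = 1/|Y| = 361 Ω, ∠Z = −∠Y = -17.4°

361 Ω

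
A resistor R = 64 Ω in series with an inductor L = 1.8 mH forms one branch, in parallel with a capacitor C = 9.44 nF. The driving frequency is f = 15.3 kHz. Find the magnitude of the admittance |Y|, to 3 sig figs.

ω = 2πf = 96130 rad/s
X_L = ωL = 173 Ω
X_C = 1/(ωC) = 1100 Ω
Branch 1 (R+jX_L): Z₁ = 64.0 + j173 Ω, |Z₁| = 184 Ω
Branch 2 (−jX_C): Z₂ = −j1100 Ω
Parallel: Z = Z₁Z₂/(Z₁+Z₂), |Z| = 218 Ω, ∠Z = 65.8°
|Y| = 1/|Z| = 4.58 mS

4.58 mS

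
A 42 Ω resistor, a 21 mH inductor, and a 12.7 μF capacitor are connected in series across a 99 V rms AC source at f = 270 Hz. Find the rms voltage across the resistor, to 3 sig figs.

95.9 V

ω = 2πf = 1696 rad/s
X_L = ωL = 35.6 Ω
X_C = 1/(ωC) = 46.4 Ω
Net reactance X = X_L − X_C = -10.8 Ω
Z = 42.0 − j10.8 Ω
|Z| = √(42.0² + 10.8²) = 43.4 Ω
I = V/|Z| = 2.28 A
V_R = I·|Z_R| = 2.28 × 42.0 = 95.9 V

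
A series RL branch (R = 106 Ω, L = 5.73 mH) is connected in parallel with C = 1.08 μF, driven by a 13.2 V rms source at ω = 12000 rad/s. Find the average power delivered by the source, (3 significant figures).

1.16 W

X_L = ωL = 68.8 Ω
X_C = 1/(ωC) = 77.2 Ω
Branch 1 (R+jX_L): Z₁ = 106 + j68.8 Ω, |Z₁| = 126 Ω
Branch 2 (−jX_C): Z₂ = −j77.2 Ω
Parallel: Z = Z₁Z₂/(Z₁+Z₂), |Z| = 91.7 Ω, ∠Z = -52.5°
I = V/|Z| = 144 mA
P = VI cos φ = 13.2 × 0.144 × cos(-52.5°) = 1.16 W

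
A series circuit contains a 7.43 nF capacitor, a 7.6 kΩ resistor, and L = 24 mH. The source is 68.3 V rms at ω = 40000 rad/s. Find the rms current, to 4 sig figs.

8.568 mA

X_L = ωL = 960.0 Ω
X_C = 1/(ωC) = 3365 Ω
Net reactance X = X_L − X_C = -2405 Ω
Z = 7600 − j2405 Ω
|Z| = √(7600² + 2405²) = 7971 Ω
I = V/|Z| = 68.3/7971 = 8.568 mA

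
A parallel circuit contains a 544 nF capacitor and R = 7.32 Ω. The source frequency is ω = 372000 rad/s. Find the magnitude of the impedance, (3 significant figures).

X_C = 1/(ωC) = 4.94 Ω
Parallel: admittances add. Y = 1/R + jωC
Y = (0.137 + j0.202) S
|Y| = 0.244 S → |Z| = 1/|Y| = 4.10 Ω, ∠Z = −∠Y = -56.0°

4.10 Ω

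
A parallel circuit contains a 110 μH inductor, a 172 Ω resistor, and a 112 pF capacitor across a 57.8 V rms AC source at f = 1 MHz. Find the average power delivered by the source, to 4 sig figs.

ω = 2πf = 6.283e+06 rad/s
X_L = ωL = 691.2 Ω
X_C = 1/(ωC) = 1421 Ω
Parallel: admittances add. Y = 1/R + 1/(jωL) + jωC
Y = (0.005814 − j0.0007431) S
|Y| = 0.005861 S → |Z| = 1/|Y| = 170.6 Ω, ∠Z = −∠Y = 7.284°
I = V/|Z| = 338.8 mA
P = VI cos φ = 57.8 × 0.3388 × cos(7.284°) = 19.42 W

19.42 W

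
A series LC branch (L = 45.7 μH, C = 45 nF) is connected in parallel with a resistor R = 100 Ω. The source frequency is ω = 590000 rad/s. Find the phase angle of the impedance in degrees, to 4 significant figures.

-83.89°

X_L = ωL = 26.96 Ω
X_C = 1/(ωC) = 37.66 Ω
Branch 1: Z₁ = R = 100.0 Ω
Branch 2 (series LC): Z₂ = j(X_L − X_C) = −j10.70 Ω
Parallel: Z = Z₁Z₂/(Z₁+Z₂), |Z| = 10.64 Ω, ∠Z = -83.89°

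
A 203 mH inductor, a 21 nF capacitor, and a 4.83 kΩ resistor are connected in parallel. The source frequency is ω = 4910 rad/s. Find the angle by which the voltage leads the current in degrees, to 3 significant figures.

77.0°

X_L = ωL = 997 Ω
X_C = 1/(ωC) = 9700 Ω
Parallel: admittances add. Y = 1/R + 1/(jωL) + jωC
Y = (0.000207 − j0.000900) S
|Y| = 0.000924 S → |Z| = 1/|Y| = 1080 Ω, ∠Z = −∠Y = 77.0°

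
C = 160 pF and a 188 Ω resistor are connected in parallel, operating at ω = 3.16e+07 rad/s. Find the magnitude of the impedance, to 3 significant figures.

136 Ω

X_C = 1/(ωC) = 198 Ω
Parallel: admittances add. Y = 1/R + jωC
Y = (0.00532 + j0.00506) S
|Y| = 0.00734 S → |Z| = 1/|Y| = 136 Ω, ∠Z = −∠Y = -43.5°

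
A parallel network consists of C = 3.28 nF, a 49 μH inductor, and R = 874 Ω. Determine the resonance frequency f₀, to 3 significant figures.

397 kHz

ω₀ = 1/√(LC) = 1/√(4.9e-05 × 3.28e-09) = 2.494e+06 rad/s
f₀ = ω₀/(2π) = 397 kHz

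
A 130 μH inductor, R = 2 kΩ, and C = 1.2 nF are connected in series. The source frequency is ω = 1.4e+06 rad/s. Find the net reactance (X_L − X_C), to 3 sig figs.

X_L = ωL = 182 Ω
X_C = 1/(ωC) = 595 Ω
X = 182 − 595 = -413 Ω

-413 Ω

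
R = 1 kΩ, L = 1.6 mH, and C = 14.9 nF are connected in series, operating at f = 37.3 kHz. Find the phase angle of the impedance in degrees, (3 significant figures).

ω = 2πf = 234400 rad/s
X_L = ωL = 375 Ω
X_C = 1/(ωC) = 286 Ω
Net reactance X = X_L − X_C = 88.6 Ω
Z = 1000 + j88.6 Ω
|Z| = √(1000² + 88.6²) = 1000 Ω
∠Z = arctan(88.6/1000) = 5.06°

5.06°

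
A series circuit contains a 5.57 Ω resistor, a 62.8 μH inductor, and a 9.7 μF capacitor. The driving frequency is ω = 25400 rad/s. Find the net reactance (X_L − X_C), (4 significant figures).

X_L = ωL = 1.595 Ω
X_C = 1/(ωC) = 4.059 Ω
X = 1.595 − 4.059 = -2.464 Ω

-2.464 Ω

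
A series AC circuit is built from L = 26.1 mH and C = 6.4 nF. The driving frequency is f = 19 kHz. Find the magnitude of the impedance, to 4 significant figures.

ω = 2πf = 119400 rad/s
X_L = ωL = 3116 Ω
X_C = 1/(ωC) = 1309 Ω
Net reactance X = X_L − X_C = 1807 Ω
Z = j1807 Ω
|Z| = √(0² + 1807²) = 1807 Ω

1807 Ω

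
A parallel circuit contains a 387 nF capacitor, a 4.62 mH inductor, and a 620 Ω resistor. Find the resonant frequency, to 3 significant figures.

ω₀ = 1/√(LC) = 1/√(0.00462 × 3.87e-07) = 23650 rad/s
f₀ = ω₀/(2π) = 3.76 kHz

3.76 kHz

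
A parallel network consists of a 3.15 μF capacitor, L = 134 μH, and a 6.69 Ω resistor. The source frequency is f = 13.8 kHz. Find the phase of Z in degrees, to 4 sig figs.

-51.37°

ω = 2πf = 86710 rad/s
X_L = ωL = 11.62 Ω
X_C = 1/(ωC) = 3.661 Ω
Parallel: admittances add. Y = 1/R + 1/(jωL) + jωC
Y = (0.1495 + j0.1871) S
|Y| = 0.2394 S → |Z| = 1/|Y| = 4.176 Ω, ∠Z = −∠Y = -51.37°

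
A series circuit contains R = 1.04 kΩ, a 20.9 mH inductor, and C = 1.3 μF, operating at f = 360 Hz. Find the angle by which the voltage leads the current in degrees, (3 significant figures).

-15.7°

ω = 2πf = 2262 rad/s
X_L = ωL = 47.3 Ω
X_C = 1/(ωC) = 340 Ω
Net reactance X = X_L − X_C = -293 Ω
Z = 1040 − j293 Ω
|Z| = √(1040² + 293²) = 1080 Ω
∠Z = arctan(-293/1040) = -15.7°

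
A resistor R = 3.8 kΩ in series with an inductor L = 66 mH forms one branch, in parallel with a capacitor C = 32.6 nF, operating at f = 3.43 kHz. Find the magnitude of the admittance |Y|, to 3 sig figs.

658 μS

ω = 2πf = 21550 rad/s
X_L = ωL = 1420 Ω
X_C = 1/(ωC) = 1420 Ω
Branch 1 (R+jX_L): Z₁ = 3800 + j1420 Ω, |Z₁| = 4060 Ω
Branch 2 (−jX_C): Z₂ = −j1420 Ω
Parallel: Z = Z₁Z₂/(Z₁+Z₂), |Z| = 1520 Ω, ∠Z = -69.5°
|Y| = 1/|Z| = 658 μS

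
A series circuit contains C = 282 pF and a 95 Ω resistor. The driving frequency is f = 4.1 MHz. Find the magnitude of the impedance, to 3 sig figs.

ω = 2πf = 2.576e+07 rad/s
X_C = 1/(ωC) = 138 Ω
Z = 95.0 − j138 Ω
|Z| = √(95.0² + 138²) = 167 Ω

167 Ω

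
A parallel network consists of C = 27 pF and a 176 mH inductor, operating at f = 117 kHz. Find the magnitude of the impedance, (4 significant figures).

ω = 2πf = 735100 rad/s
X_L = ωL = 129400 Ω
X_C = 1/(ωC) = 50380 Ω
Parallel: admittances add. Y = 1/(jωL) + jωC
Y = (0 + j1.212e-05) S
|Y| = 1.212e-05 S → |Z| = 1/|Y| = 82510 Ω, ∠Z = −∠Y = -90.00°

82510 Ω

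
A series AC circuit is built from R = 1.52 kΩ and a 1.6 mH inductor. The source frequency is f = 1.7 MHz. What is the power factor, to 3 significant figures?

ω = 2πf = 1.068e+07 rad/s
X_L = ωL = 17100 Ω
Z = 1520 + j17100 Ω
|Z| = √(1520² + 17100²) = 17200 Ω
∠Z = arctan(17100/1520) = 84.9°
cos φ = cos(84.9°) = 0.0886

0.0886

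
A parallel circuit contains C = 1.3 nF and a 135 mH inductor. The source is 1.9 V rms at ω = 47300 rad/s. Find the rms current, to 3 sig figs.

181 μA

X_L = ωL = 6390 Ω
X_C = 1/(ωC) = 16300 Ω
Parallel: admittances add. Y = 1/(jωL) + jωC
Y = (0 − j9.51e-05) S
|Y| = 9.51e-05 S → |Z| = 1/|Y| = 10500 Ω, ∠Z = −∠Y = 90.0°
I = V/|Z| = 1.9/10500 = 181 μA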